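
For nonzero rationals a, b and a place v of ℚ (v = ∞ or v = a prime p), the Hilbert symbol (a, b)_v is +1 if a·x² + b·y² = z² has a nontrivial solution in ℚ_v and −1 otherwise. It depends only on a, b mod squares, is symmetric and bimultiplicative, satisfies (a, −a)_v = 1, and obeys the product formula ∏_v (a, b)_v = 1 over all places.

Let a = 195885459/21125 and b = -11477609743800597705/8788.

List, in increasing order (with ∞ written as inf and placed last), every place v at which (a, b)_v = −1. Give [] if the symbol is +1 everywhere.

[2, 5, 7, 11, 13, 29]

Mod squares: a ≡ 33495, b ≡ -1365. Check v ∈ {∞, 2, 3, 5, 7, 11, 13, 19, 29}.
v=7: a=7^1·(≡4), b=7^1·(≡1) mod 7; (4|7)=+1, (1|7)=+1; (−1)^{1·1·3}·(+1)^1·(+1)^1 = -1.
v=2: v_2(a)=0, v_2(b)=-2; units ≡ 7, 3 (mod 8); ε·ε+αω+βω = 1·1+0·1+-2·0 ≡ 1  ⇒  (a,b)_2 = -1.
v=5: a=5^-3·(≡1), b=5^1·(≡3) mod 5; (1|5)=+1, (3|5)=-1; (−1)^{-3·1·2}·(+1)^1·(-1)^-3 = -1.
v=11: a=11^1·(≡9), b=11^4·(≡2) mod 11; (9|11)=+1, (2|11)=-1; (−1)^{1·4·5}·(+1)^4·(-1)^1 = -1.
v=29: a=29^1·(≡6), b=29^4·(≡14) mod 29; (6|29)=+1, (14|29)=-1; (−1)^{1·4·14}·(+1)^4·(-1)^1 = -1.
v=3: a=3^5·(≡2), b=3^5·(≡1) mod 3; (2|3)=-1, (1|3)=+1; (−1)^{5·5·1}·(-1)^5·(+1)^5 = +1.
v=∞: 33495 > 0 and -1365 < 0  ⇒  (a,b)_∞ = +1.
v=13: a=13^-2·(≡2), b=13^-3·(≡1) mod 13; (2|13)=-1, (1|13)=+1; (−1)^{-2·-3·6}·(-1)^-3·(+1)^-2 = -1.
v=19: a=19^2·(≡7), b=19^4·(≡12) mod 19; (7|19)=+1, (12|19)=-1; (−1)^{2·4·9}·(+1)^4·(-1)^2 = +1.
Ram(33495, -1365) = {2, 5, 7, 11, 13, 29}; no ℚ_2-point on the conic.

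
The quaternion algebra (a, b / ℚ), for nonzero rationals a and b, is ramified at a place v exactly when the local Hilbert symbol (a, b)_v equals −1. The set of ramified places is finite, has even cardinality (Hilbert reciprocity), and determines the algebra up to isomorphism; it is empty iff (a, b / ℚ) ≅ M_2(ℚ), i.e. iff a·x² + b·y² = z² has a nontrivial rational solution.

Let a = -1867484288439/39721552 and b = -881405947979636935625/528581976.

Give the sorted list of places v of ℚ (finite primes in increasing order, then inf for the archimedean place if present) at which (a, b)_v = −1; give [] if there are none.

[2, 7, 11, 13, 17, inf]

(a, b) ≡ (-3003, -102) mod (ℚ^×)²; places V = {2, 3, 5, 7, 11, 13, 17, 19, 23, 41, 43, ∞}.
(a,b)_19: α=-2, u≡13; β=-4, v≡15 (mod 19); (13|19)=-1, (15|19)=-1; sign (−1)^0·-1^-4·-1^-2 = +1.
(a,b)_23: α=-2, u≡15; β=0, v≡9 (mod 23); (15|23)=-1, (9|23)=+1; sign (−1)^0·-1^0·+1^-2 = +1.
(a,b)_∞: sgn(-3003)=−, sgn(-102)=−, so -1.
(a,b)_7: α=1, u≡5; β=4, v≡6 (mod 7); (5|7)=-1, (6|7)=-1; sign (−1)^0·-1^4·-1^1 = -1.
(a,b)_11: α=1, u≡6; β=2, v≡6 (mod 11); (6|11)=-1, (6|11)=-1; sign (−1)^0·-1^2·-1^1 = -1.
(a,b)_17: α=2, u≡3; β=5, v≡10 (mod 17); (3|17)=-1, (10|17)=-1; sign (−1)^0·-1^5·-1^2 = -1.
(a,b)_2: α=-4, β=-3; u≡5, v≡5 (mod 8); ε(u)ε(v)=0·0, αω(v)=-4·1, βω(u)=-3·1; sum ≡ 1  ⇒  -1.
(a,b)_41: α=2, u≡1; β=0, v≡31 (mod 41); (1|41)=+1, (31|41)=+1; sign (−1)^0·+1^0·+1^2 = +1.
(a,b)_3: α=3, u≡1; β=-1, v≡2 (mod 3); (1|3)=+1, (2|3)=-1; sign (−1)^1·+1^-1·-1^3 = +1.
(a,b)_43: α=2, u≡32; β=4, v≡20 (mod 43); (32|43)=-1, (20|43)=-1; sign (−1)^0·-1^4·-1^2 = +1.
(a,b)_13: α=-1, u≡1; β=-2, v≡11 (mod 13); (1|13)=+1, (11|13)=-1; sign (−1)^0·+1^-2·-1^-1 = -1.
(a,b)_5: α=0, u≡3; β=4, v≡3 (mod 5); (3|5)=-1, (3|5)=-1; sign (−1)^0·-1^4·-1^0 = +1.
|Ram(-3003, -102)| = 6, even; anisotropic at {2, 7, 11, 13, 17, ∞}.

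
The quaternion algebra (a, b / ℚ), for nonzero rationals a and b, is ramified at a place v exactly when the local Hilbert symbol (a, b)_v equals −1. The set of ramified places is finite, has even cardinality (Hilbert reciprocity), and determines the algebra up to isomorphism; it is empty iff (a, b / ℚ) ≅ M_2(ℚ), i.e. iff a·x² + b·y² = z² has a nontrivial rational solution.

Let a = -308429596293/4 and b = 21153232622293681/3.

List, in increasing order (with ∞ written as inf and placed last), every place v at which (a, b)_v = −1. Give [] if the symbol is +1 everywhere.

Mod squares: a ≡ -357, b ≡ 5187. Check v ∈ {∞, 2, 3, 7, 13, 17, 19}.
v=7: a=7^3·(≡3), b=7^5·(≡6) mod 7; (3|7)=-1, (6|7)=-1; (−1)^{3·5·3}·(-1)^5·(-1)^3 = -1.
v=13: a=13^2·(≡5), b=13^3·(≡4) mod 13; (5|13)=-1, (4|13)=+1; (−1)^{2·3·6}·(-1)^3·(+1)^2 = -1.
v=∞: -357 < 0 and 5187 > 0  ⇒  (a,b)_∞ = +1.
v=17: a=17^3·(≡9), b=17^4·(≡4) mod 17; (9|17)=+1, (4|17)=+1; (−1)^{3·4·8}·(+1)^4·(+1)^3 = +1.
v=2: v_2(a)=-2, v_2(b)=0; units ≡ 3, 3 (mod 8); ε·ε+αω+βω = 1·1+-2·1+0·1 ≡ 1  ⇒  (a,b)_2 = -1.
v=3: a=3^1·(≡1), b=3^-1·(≡1) mod 3; (1|3)=+1, (1|3)=+1; (−1)^{1·-1·1}·(+1)^-1·(+1)^1 = -1.
v=19: a=19^2·(≡7), b=19^3·(≡1) mod 19; (7|19)=+1, (1|19)=+1; (−1)^{2·3·9}·(+1)^3·(+1)^2 = +1.
|Ram(-357, 5187)| = 4, even; anisotropic at {2, 3, 7, 13}.

[2, 3, 7, 13]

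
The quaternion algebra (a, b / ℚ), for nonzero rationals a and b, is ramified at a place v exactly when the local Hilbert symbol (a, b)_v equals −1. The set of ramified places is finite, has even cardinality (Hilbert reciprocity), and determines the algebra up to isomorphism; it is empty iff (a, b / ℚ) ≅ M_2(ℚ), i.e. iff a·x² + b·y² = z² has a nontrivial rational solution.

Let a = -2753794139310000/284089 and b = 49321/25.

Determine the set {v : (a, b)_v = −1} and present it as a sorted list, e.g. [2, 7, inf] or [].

(a, b) ≡ (-30659, 49321) mod (ℚ^×)²; places V = {2, 3, 5, 13, 23, 31, 37, 41, 43, ∞}.
(a,b)_13: α=-2, u≡8; β=0, v≡1 (mod 13); (8|13)=-1, (1|13)=+1; sign (−1)^0·-1^0·+1^-2 = +1.
(a,b)_3: α=8, u≡1; β=0, v≡1 (mod 3); (1|3)=+1, (1|3)=+1; sign (−1)^0·+1^0·+1^8 = +1.
(a,b)_23: α=1, u≡12; β=0, v≡16 (mod 23); (12|23)=+1, (16|23)=+1; sign (−1)^0·+1^0·+1^1 = +1.
(a,b)_41: α=-2, u≡16; β=0, v≡36 (mod 41); (16|41)=+1, (36|41)=+1; sign (−1)^0·+1^0·+1^-2 = +1.
(a,b)_31: α=1, u≡26; β=1, v≡19 (mod 31); (26|31)=-1, (19|31)=+1; sign (−1)^1·-1^1·+1^1 = +1.
(a,b)_43: α=1, u≡22; β=1, v≡39 (mod 43); (22|43)=-1, (39|43)=-1; sign (−1)^1·-1^1·-1^1 = -1.
(a,b)_37: α=2, u≡5; β=1, v≡3 (mod 37); (5|37)=-1, (3|37)=+1; sign (−1)^0·-1^1·+1^2 = -1.
(a,b)_2: α=4, β=0; u≡5, v≡1 (mod 8); ε(u)ε(v)=0·0, αω(v)=4·0, βω(u)=0·1; sum ≡ 0  ⇒  +1.
(a,b)_∞: sgn(-30659)=−, sgn(49321)=+, so +1.
(a,b)_5: α=4, u≡1; β=-2, v≡1 (mod 5); (1|5)=+1, (1|5)=+1; sign (−1)^0·+1^-2·+1^4 = +1.
|Ram(-30659, 49321)| = 2, even; anisotropic at {37, 43}.

[37, 43]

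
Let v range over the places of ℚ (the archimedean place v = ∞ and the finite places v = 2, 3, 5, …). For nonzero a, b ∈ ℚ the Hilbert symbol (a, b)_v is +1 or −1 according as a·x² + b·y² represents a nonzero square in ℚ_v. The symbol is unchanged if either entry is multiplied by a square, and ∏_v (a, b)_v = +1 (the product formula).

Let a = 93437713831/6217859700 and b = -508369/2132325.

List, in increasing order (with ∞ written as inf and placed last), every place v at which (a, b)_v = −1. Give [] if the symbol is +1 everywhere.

(a, b) ≡ (403, -13) mod (ℚ^×)²; places V = {2, 3, 5, 7, 11, 13, 23, 31, ∞}.
(a,b)_5: α=-2, u≡2; β=-2, v≡2 (mod 5); (2|5)=-1, (2|5)=-1; sign (−1)^0·-1^-2·-1^-2 = +1.
(a,b)_13: α=-1, u≡11; β=-1, v≡12 (mod 13); (11|13)=-1, (12|13)=+1; sign (−1)^0·-1^-1·+1^-1 = -1.
(a,b)_23: α=2, u≡8; β=2, v≡22 (mod 23); (8|23)=+1, (22|23)=-1; sign (−1)^0·+1^2·-1^2 = +1.
(a,b)_7: α=2, u≡2; β=0, v≡1 (mod 7); (2|7)=+1, (1|7)=+1; sign (−1)^0·+1^0·+1^2 = +1.
(a,b)_2: α=-2, β=0; u≡3, v≡3 (mod 8); ε(u)ε(v)=1·1, αω(v)=-2·1, βω(u)=0·1; sum ≡ 1  ⇒  -1.
(a,b)_∞: sgn(403)=+, sgn(-13)=−, so +1.
(a,b)_11: α=2, u≡6; β=0, v≡5 (mod 11); (6|11)=-1, (5|11)=+1; sign (−1)^0·-1^0·+1^2 = +1.
(a,b)_3: α=-14, u≡1; β=-8, v≡2 (mod 3); (1|3)=+1, (2|3)=-1; sign (−1)^0·+1^-8·-1^-14 = +1.
(a,b)_31: α=3, u≡24; β=2, v≡25 (mod 31); (24|31)=-1, (25|31)=+1; sign (−1)^0·-1^2·+1^3 = +1.
|Ram(403, -13)| = 2, even; anisotropic at {2, 13}.

[2, 13]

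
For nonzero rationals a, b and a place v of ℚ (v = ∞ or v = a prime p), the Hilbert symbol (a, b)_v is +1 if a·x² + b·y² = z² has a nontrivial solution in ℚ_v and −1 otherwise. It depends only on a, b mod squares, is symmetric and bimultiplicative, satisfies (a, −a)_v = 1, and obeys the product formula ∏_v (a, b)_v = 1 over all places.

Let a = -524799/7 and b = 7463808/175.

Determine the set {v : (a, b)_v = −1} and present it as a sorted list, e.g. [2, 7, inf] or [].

(a, b) ≡ (-45353, 90706) mod (ℚ^×)²; places V = {2, 3, 5, 7, 11, 19, 31, ∞}.
(a,b)_2: α=0, β=7; u≡7, v≡1 (mod 8); ε(u)ε(v)=1·0, αω(v)=0·0, βω(u)=7·0; sum ≡ 0  ⇒  +1.
(a,b)_7: α=-1, u≡5; β=-1, v≡4 (mod 7); (5|7)=-1, (4|7)=+1; sign (−1)^1·-1^-1·+1^-1 = +1.
(a,b)_31: α=1, u≡4; β=1, v≡29 (mod 31); (4|31)=+1, (29|31)=-1; sign (−1)^1·+1^1·-1^1 = +1.
(a,b)_3: α=4, u≡1; β=2, v≡1 (mod 3); (1|3)=+1, (1|3)=+1; sign (−1)^0·+1^2·+1^4 = +1.
(a,b)_∞: sgn(-45353)=−, sgn(90706)=+, so +1.
(a,b)_5: α=0, u≡3; β=-2, v≡4 (mod 5); (3|5)=-1, (4|5)=+1; sign (−1)^0·-1^-2·+1^0 = +1.
(a,b)_11: α=1, u≡6; β=1, v≡7 (mod 11); (6|11)=-1, (7|11)=-1; sign (−1)^1·-1^1·-1^1 = -1.
(a,b)_19: α=1, u≡17; β=1, v≡16 (mod 19); (17|19)=+1, (16|19)=+1; sign (−1)^1·+1^1·+1^1 = -1.
|Ram(-45353, 90706)| = 2, even; anisotropic at {11, 19}.

[11, 19]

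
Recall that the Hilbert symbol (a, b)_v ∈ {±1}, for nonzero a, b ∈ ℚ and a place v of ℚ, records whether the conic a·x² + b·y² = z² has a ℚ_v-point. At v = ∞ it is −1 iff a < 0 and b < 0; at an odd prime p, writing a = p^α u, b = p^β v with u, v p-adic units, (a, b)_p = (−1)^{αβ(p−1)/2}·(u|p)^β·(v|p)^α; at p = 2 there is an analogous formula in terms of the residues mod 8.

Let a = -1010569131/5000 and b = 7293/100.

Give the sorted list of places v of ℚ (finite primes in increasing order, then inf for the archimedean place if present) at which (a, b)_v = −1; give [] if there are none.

Mod squares: a ≡ -38, b ≡ 7293. Check v ∈ {∞, 2, 3, 5, 11, 13, 17, 19}.
v=13: a=13^2·(≡10), b=13^1·(≡6) mod 13; (10|13)=+1, (6|13)=-1; (−1)^{2·1·6}·(+1)^1·(-1)^2 = +1.
v=11: a=11^2·(≡10), b=11^1·(≡3) mod 11; (10|11)=-1, (3|11)=+1; (−1)^{2·1·5}·(-1)^1·(+1)^2 = -1.
v=5: a=5^-4·(≡3), b=5^-2·(≡2) mod 5; (3|5)=-1, (2|5)=-1; (−1)^{-4·-2·2}·(-1)^-2·(-1)^-4 = +1.
v=19: a=19^1·(≡16), b=19^0·(≡7) mod 19; (16|19)=+1, (7|19)=+1; (−1)^{1·0·9}·(+1)^0·(+1)^1 = +1.
v=3: a=3^2·(≡1), b=3^1·(≡1) mod 3; (1|3)=+1, (1|3)=+1; (−1)^{2·1·1}·(+1)^1·(+1)^2 = +1.
v=17: a=17^2·(≡1), b=17^1·(≡15) mod 17; (1|17)=+1, (15|17)=+1; (−1)^{2·1·8}·(+1)^1·(+1)^2 = +1.
v=2: v_2(a)=-3, v_2(b)=-2; units ≡ 5, 5 (mod 8); ε·ε+αω+βω = 0·0+-3·1+-2·1 ≡ 1  ⇒  (a,b)_2 = -1.
v=∞: -38 < 0 and 7293 > 0  ⇒  (a,b)_∞ = +1.
|Ram(-38, 7293)| = 2, even; anisotropic at {2, 11}.

[2, 11]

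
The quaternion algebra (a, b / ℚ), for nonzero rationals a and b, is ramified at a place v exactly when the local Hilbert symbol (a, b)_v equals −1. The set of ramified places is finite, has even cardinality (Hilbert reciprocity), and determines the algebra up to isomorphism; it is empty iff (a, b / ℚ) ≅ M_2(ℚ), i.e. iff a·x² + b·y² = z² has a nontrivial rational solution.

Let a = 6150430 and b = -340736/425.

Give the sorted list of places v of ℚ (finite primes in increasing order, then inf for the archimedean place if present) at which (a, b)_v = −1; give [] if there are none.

Mod squares: a ≡ 50830, b ≡ -187. Check v ∈ {∞, 2, 5, 11, 13, 17, 23}.
v=5: a=5^1·(≡1), b=5^-2·(≡2) mod 5; (1|5)=+1, (2|5)=-1; (−1)^{1·-2·2}·(+1)^-2·(-1)^1 = -1.
v=13: a=13^1·(≡1), b=13^0·(≡8) mod 13; (1|13)=+1, (8|13)=-1; (−1)^{1·0·6}·(+1)^0·(-1)^1 = -1.
v=2: v_2(a)=1, v_2(b)=8; units ≡ 7, 5 (mod 8); ε·ε+αω+βω = 1·0+1·1+8·0 ≡ 1  ⇒  (a,b)_2 = -1.
v=11: a=11^2·(≡10), b=11^3·(≡9) mod 11; (10|11)=-1, (9|11)=+1; (−1)^{2·3·5}·(-1)^3·(+1)^2 = -1.
v=∞: 50830 > 0 and -187 < 0  ⇒  (a,b)_∞ = +1.
v=23: a=23^1·(≡12), b=23^0·(≡5) mod 23; (12|23)=+1, (5|23)=-1; (−1)^{1·0·11}·(+1)^0·(-1)^1 = -1.
v=17: a=17^1·(≡13), b=17^-1·(≡10) mod 17; (13|17)=+1, (10|17)=-1; (−1)^{1·-1·8}·(+1)^-1·(-1)^1 = -1.
Ram(50830, -187) = {2, 5, 11, 13, 17, 23}; no ℚ_2-point on the conic.

[2, 5, 11, 13, 17, 23]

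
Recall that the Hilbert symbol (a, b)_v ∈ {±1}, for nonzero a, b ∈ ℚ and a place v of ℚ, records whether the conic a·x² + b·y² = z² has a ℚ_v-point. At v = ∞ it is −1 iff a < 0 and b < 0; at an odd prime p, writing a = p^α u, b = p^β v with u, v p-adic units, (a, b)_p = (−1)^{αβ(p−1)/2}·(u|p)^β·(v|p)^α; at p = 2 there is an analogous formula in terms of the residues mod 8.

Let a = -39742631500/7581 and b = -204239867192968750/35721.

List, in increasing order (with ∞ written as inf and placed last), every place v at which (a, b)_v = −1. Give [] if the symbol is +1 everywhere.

[3, inf]

(a, b) ≡ (-2415, -286) mod (ℚ^×)²; places V = {2, 3, 5, 7, 11, 13, 19, 23, ∞}.
(a,b)_5: α=3, u≡3; β=8, v≡1 (mod 5); (3|5)=-1, (1|5)=+1; sign (−1)^0·-1^8·+1^3 = +1.
(a,b)_∞: sgn(-2415)=−, sgn(-286)=−, so -1.
(a,b)_7: α=-1, u≡6; β=-2, v≡4 (mod 7); (6|7)=-1, (4|7)=+1; sign (−1)^0·-1^-2·+1^-1 = +1.
(a,b)_11: α=2, u≡4; β=3, v≡2 (mod 11); (4|11)=+1, (2|11)=-1; sign (−1)^0·+1^3·-1^2 = +1.
(a,b)_13: α=4, u≡10; β=5, v≡4 (mod 13); (10|13)=+1, (4|13)=+1; sign (−1)^0·+1^5·+1^4 = +1.
(a,b)_3: α=-1, u≡2; β=-6, v≡2 (mod 3); (2|3)=-1, (2|3)=-1; sign (−1)^0·-1^-6·-1^-1 = -1.
(a,b)_23: α=1, u≡20; β=2, v≡8 (mod 23); (20|23)=-1, (8|23)=+1; sign (−1)^0·-1^2·+1^1 = +1.
(a,b)_2: α=2, β=1; u≡1, v≡1 (mod 8); ε(u)ε(v)=0·0, αω(v)=2·0, βω(u)=1·0; sum ≡ 0  ⇒  +1.
(a,b)_19: α=-2, u≡6; β=0, v≡13 (mod 19); (6|19)=+1, (13|19)=-1; sign (−1)^0·+1^0·-1^-2 = +1.
Ram(-2415, -286) = {3, ∞}; no ℚ_3-point on the conic.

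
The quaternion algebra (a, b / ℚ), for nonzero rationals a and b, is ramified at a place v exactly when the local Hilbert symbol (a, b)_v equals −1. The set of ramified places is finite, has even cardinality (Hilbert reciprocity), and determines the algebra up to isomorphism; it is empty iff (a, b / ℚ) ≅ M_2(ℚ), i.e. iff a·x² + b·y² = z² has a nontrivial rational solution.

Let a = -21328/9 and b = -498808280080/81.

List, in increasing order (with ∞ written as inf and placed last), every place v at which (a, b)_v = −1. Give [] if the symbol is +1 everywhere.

Mod squares: a ≡ -1333, b ≡ -145. Check v ∈ {∞, 2, 3, 5, 11, 29, 31, 43}.
v=11: a=11^0·(≡5), b=11^2·(≡1) mod 11; (5|11)=+1, (1|11)=+1; (−1)^{0·2·5}·(+1)^2·(+1)^0 = +1.
v=2: v_2(a)=4, v_2(b)=4; units ≡ 3, 7 (mod 8); ε·ε+αω+βω = 1·1+4·0+4·1 ≡ 1  ⇒  (a,b)_2 = -1.
v=5: a=5^0·(≡3), b=5^1·(≡4) mod 5; (3|5)=-1, (4|5)=+1; (−1)^{0·1·2}·(-1)^1·(+1)^0 = -1.
v=31: a=31^1·(≡20), b=31^2·(≡25) mod 31; (20|31)=+1, (25|31)=+1; (−1)^{1·2·15}·(+1)^2·(+1)^1 = +1.
v=43: a=43^1·(≡7), b=43^2·(≡5) mod 43; (7|43)=-1, (5|43)=-1; (−1)^{1·2·21}·(-1)^2·(-1)^1 = -1.
v=3: a=3^-2·(≡2), b=3^-4·(≡2) mod 3; (2|3)=-1, (2|3)=-1; (−1)^{-2·-4·1}·(-1)^-4·(-1)^-2 = +1.
v=29: a=29^0·(≡5), b=29^1·(≡28) mod 29; (5|29)=+1, (28|29)=+1; (−1)^{0·1·14}·(+1)^1·(+1)^0 = +1.
v=∞: -1333 < 0 and -145 < 0  ⇒  (a,b)_∞ = -1.
(-1333, -145 / ℚ) ramifies at {2, 5, 43, ∞}: a division algebra.

[2, 5, 43, inf]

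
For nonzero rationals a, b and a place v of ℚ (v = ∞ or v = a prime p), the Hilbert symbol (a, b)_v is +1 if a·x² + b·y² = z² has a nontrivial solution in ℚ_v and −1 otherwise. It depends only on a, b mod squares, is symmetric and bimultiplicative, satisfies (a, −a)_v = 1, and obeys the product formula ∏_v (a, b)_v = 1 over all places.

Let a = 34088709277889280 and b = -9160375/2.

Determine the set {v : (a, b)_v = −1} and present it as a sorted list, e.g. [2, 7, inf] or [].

[2, 19]

(a, b) ≡ (2755, -2030) mod (ℚ^×)²; places V = {2, 3, 5, 7, 19, 29, ∞}.
(a,b)_∞: sgn(2755)=+, sgn(-2030)=−, so +1.
(a,b)_7: α=2, u≡1; β=1, v≡2 (mod 7); (1|7)=+1, (2|7)=+1; sign (−1)^0·+1^1·+1^2 = +1.
(a,b)_3: α=2, u≡1; β=0, v≡1 (mod 3); (1|3)=+1, (1|3)=+1; sign (−1)^0·+1^0·+1^2 = +1.
(a,b)_19: α=5, u≡13; β=2, v≡14 (mod 19); (13|19)=-1, (14|19)=-1; sign (−1)^0·-1^2·-1^5 = -1.
(a,b)_5: α=1, u≡1; β=3, v≡1 (mod 5); (1|5)=+1, (1|5)=+1; sign (−1)^0·+1^3·+1^1 = +1.
(a,b)_2: α=8, β=-1; u≡3, v≡1 (mod 8); ε(u)ε(v)=1·0, αω(v)=8·0, βω(u)=-1·1; sum ≡ 1  ⇒  -1.
(a,b)_29: α=3, u≡11; β=1, v≡11 (mod 29); (11|29)=-1, (11|29)=-1; sign (−1)^0·-1^1·-1^3 = +1.
(2755, -2030 / ℚ) ramifies at {2, 19}: a division algebra.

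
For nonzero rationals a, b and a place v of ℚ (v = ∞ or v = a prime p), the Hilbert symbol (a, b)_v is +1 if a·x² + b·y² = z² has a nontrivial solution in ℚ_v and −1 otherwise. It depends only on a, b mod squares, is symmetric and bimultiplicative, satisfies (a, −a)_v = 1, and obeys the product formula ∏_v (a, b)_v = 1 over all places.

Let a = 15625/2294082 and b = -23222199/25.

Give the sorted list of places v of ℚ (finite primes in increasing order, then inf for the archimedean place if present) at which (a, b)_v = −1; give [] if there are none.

[3, 13, 19, 37]

(a, b) ≡ (2, -191919) mod (ℚ^×)²; places V = {2, 3, 5, 7, 11, 13, 17, 19, 37, ∞}.
(a,b)_17: α=-2, u≡15; β=0, v≡7 (mod 17); (15|17)=+1, (7|17)=-1; sign (−1)^0·+1^0·-1^-2 = +1.
(a,b)_5: α=6, u≡3; β=-2, v≡1 (mod 5); (3|5)=-1, (1|5)=+1; sign (−1)^0·-1^-2·+1^6 = +1.
(a,b)_11: α=0, u≡6; β=2, v≡3 (mod 11); (6|11)=-1, (3|11)=+1; sign (−1)^0·-1^2·+1^0 = +1.
(a,b)_3: α=-4, u≡2; β=1, v≡2 (mod 3); (2|3)=-1, (2|3)=-1; sign (−1)^0·-1^1·-1^-4 = -1.
(a,b)_2: α=-1, β=0; u≡1, v≡1 (mod 8); ε(u)ε(v)=0·0, αω(v)=-1·0, βω(u)=0·0; sum ≡ 0  ⇒  +1.
(a,b)_7: α=-2, u≡4; β=1, v≡1 (mod 7); (4|7)=+1, (1|7)=+1; sign (−1)^0·+1^1·+1^-2 = +1.
(a,b)_13: α=0, u≡7; β=1, v≡6 (mod 13); (7|13)=-1, (6|13)=-1; sign (−1)^0·-1^1·-1^0 = -1.
(a,b)_19: α=0, u≡15; β=1, v≡5 (mod 19); (15|19)=-1, (5|19)=+1; sign (−1)^0·-1^1·+1^0 = -1.
(a,b)_37: α=0, u≡6; β=1, v≡12 (mod 37); (6|37)=-1, (12|37)=+1; sign (−1)^0·-1^1·+1^0 = -1.
(a,b)_∞: sgn(2)=+, sgn(-191919)=−, so +1.
Ram(2, -191919) = {3, 13, 19, 37}; no ℚ_3-point on the conic.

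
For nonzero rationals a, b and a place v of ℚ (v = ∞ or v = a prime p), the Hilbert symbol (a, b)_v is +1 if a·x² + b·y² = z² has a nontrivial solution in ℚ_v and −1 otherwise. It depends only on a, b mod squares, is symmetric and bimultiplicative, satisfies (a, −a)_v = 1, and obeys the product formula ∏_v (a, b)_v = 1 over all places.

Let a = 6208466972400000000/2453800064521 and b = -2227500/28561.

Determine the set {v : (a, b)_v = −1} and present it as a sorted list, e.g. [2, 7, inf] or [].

[7, 19]

Mod squares: a ≡ 399, b ≡ -11. Check v ∈ {∞, 2, 3, 5, 7, 11, 13, 19, 23, 31}.
v=11: a=11^2·(≡1), b=11^1·(≡2) mod 11; (1|11)=+1, (2|11)=-1; (−1)^{2·1·5}·(+1)^1·(-1)^2 = +1.
v=7: a=7^3·(≡4), b=7^0·(≡5) mod 7; (4|7)=+1, (5|7)=-1; (−1)^{3·0·3}·(+1)^0·(-1)^3 = -1.
v=23: a=23^-2·(≡18), b=23^0·(≡13) mod 23; (18|23)=+1, (13|23)=+1; (−1)^{-2·0·11}·(+1)^0·(+1)^-2 = +1.
v=3: a=3^9·(≡1), b=3^4·(≡1) mod 3; (1|3)=+1, (1|3)=+1; (−1)^{9·4·1}·(+1)^4·(+1)^9 = +1.
v=2: v_2(a)=10, v_2(b)=2; units ≡ 7, 5 (mod 8); ε·ε+αω+βω = 1·0+10·1+2·0 ≡ 0  ⇒  (a,b)_2 = +1.
v=13: a=13^-6·(≡1), b=13^-4·(≡11) mod 13; (1|13)=+1, (11|13)=-1; (−1)^{-6·-4·6}·(+1)^-4·(-1)^-6 = +1.
v=19: a=19^1·(≡10), b=19^0·(≡15) mod 19; (10|19)=-1, (15|19)=-1; (−1)^{1·0·9}·(-1)^0·(-1)^1 = -1.
v=5: a=5^8·(≡4), b=5^4·(≡1) mod 5; (4|5)=+1, (1|5)=+1; (−1)^{8·4·2}·(+1)^4·(+1)^8 = +1.
v=31: a=31^-2·(≡27), b=31^0·(≡16) mod 31; (27|31)=-1, (16|31)=+1; (−1)^{-2·0·15}·(-1)^0·(+1)^-2 = +1.
v=∞: 399 > 0 and -11 < 0  ⇒  (a,b)_∞ = +1.
Ram(399, -11) = {7, 19}; no ℚ_7-point on the conic.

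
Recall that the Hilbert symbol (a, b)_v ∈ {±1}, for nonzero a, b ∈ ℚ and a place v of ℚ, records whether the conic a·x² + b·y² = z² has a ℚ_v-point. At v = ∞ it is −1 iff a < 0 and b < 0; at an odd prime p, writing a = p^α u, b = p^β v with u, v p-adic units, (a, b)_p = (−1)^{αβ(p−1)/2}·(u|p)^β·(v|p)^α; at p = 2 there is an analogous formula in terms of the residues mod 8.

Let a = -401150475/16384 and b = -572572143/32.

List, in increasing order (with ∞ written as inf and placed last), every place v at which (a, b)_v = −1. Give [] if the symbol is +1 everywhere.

[2, 3, 13, inf]

(a, b) ≡ (-22011, -286) mod (ℚ^×)²; places V = {2, 3, 5, 11, 13, 23, 29, ∞}.
(a,b)_2: α=-14, β=-5; u≡5, v≡1 (mod 8); ε(u)ε(v)=0·0, αω(v)=-14·0, βω(u)=-5·1; sum ≡ 1  ⇒  -1.
(a,b)_29: α=1, u≡7; β=2, v≡13 (mod 29); (7|29)=+1, (13|29)=+1; sign (−1)^0·+1^2·+1^1 = +1.
(a,b)_3: α=7, u≡1; β=2, v≡2 (mod 3); (1|3)=+1, (2|3)=-1; sign (−1)^0·+1^2·-1^7 = -1.
(a,b)_11: α=1, u≡4; β=1, v≡2 (mod 11); (4|11)=+1, (2|11)=-1; sign (−1)^1·+1^1·-1^1 = +1.
(a,b)_23: α=1, u≡13; β=2, v≡4 (mod 23); (13|23)=+1, (4|23)=+1; sign (−1)^0·+1^2·+1^1 = +1.
(a,b)_5: α=2, u≡4; β=0, v≡1 (mod 5); (4|5)=+1, (1|5)=+1; sign (−1)^0·+1^0·+1^2 = +1.
(a,b)_13: α=0, u≡7; β=1, v≡9 (mod 13); (7|13)=-1, (9|13)=+1; sign (−1)^0·-1^1·+1^0 = -1.
(a,b)_∞: sgn(-22011)=−, sgn(-286)=−, so -1.
|Ram(-22011, -286)| = 4, even; anisotropic at {2, 3, 13, ∞}.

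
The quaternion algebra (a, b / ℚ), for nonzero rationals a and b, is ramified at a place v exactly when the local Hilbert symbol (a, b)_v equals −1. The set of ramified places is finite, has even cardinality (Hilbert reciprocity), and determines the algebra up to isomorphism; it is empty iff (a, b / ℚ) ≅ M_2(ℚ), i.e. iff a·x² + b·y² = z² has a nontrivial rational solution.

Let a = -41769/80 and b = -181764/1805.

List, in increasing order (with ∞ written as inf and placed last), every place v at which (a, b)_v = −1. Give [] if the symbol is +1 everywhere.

[2, inf]

(a, b) ≡ (-23205, -2805) mod (ℚ^×)²; places V = {2, 3, 5, 7, 11, 13, 17, 19, ∞}.
(a,b)_17: α=1, u≡12; β=1, v≡6 (mod 17); (12|17)=-1, (6|17)=-1; sign (−1)^0·-1^1·-1^1 = +1.
(a,b)_13: α=1, u≡12; β=0, v≡12 (mod 13); (12|13)=+1, (12|13)=+1; sign (−1)^0·+1^0·+1^1 = +1.
(a,b)_11: α=0, u≡3; β=1, v≡9 (mod 11); (3|11)=+1, (9|11)=+1; sign (−1)^0·+1^1·+1^0 = +1.
(a,b)_5: α=-1, u≡1; β=-1, v≡1 (mod 5); (1|5)=+1, (1|5)=+1; sign (−1)^0·+1^-1·+1^-1 = +1.
(a,b)_19: α=0, u≡3; β=-2, v≡17 (mod 19); (3|19)=-1, (17|19)=+1; sign (−1)^0·-1^-2·+1^0 = +1.
(a,b)_∞: sgn(-23205)=−, sgn(-2805)=−, so -1.
(a,b)_3: α=3, u≡2; β=5, v≡1 (mod 3); (2|3)=-1, (1|3)=+1; sign (−1)^1·-1^5·+1^3 = +1.
(a,b)_7: α=1, u≡6; β=0, v≡2 (mod 7); (6|7)=-1, (2|7)=+1; sign (−1)^0·-1^0·+1^1 = +1.
(a,b)_2: α=-4, β=2; u≡3, v≡3 (mod 8); ε(u)ε(v)=1·1, αω(v)=-4·1, βω(u)=2·1; sum ≡ 1  ⇒  -1.
|Ram(-23205, -2805)| = 2, even; anisotropic at {2, ∞}.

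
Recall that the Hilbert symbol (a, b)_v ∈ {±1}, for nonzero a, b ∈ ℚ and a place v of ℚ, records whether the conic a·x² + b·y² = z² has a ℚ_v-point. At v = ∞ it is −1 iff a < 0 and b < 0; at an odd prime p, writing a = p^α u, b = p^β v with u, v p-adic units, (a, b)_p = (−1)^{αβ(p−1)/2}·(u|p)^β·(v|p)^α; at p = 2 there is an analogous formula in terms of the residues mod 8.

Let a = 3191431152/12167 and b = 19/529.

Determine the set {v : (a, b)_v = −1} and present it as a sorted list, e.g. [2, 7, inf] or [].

[7, 19, 23, 37]

Mod squares: a ≡ 554001, b ≡ 19. Check v ∈ {∞, 2, 3, 7, 13, 19, 23, 31, 37}.
v=7: a=7^3·(≡1), b=7^0·(≡3) mod 7; (1|7)=+1, (3|7)=-1; (−1)^{3·0·3}·(+1)^0·(-1)^3 = -1.
v=13: a=13^2·(≡8), b=13^0·(≡5) mod 13; (8|13)=-1, (5|13)=-1; (−1)^{2·0·6}·(-1)^0·(-1)^2 = +1.
v=23: a=23^-3·(≡4), b=23^-2·(≡19) mod 23; (4|23)=+1, (19|23)=-1; (−1)^{-3·-2·11}·(+1)^-2·(-1)^-3 = -1.
v=37: a=37^1·(≡16), b=37^0·(≡32) mod 37; (16|37)=+1, (32|37)=-1; (−1)^{1·0·18}·(+1)^0·(-1)^1 = -1.
v=19: a=19^0·(≡18), b=19^1·(≡6) mod 19; (18|19)=-1, (6|19)=+1; (−1)^{0·1·9}·(-1)^1·(+1)^0 = -1.
v=∞: 554001 > 0 and 19 > 0  ⇒  (a,b)_∞ = +1.
v=31: a=31^1·(≡23), b=31^0·(≡25) mod 31; (23|31)=-1, (25|31)=+1; (−1)^{1·0·15}·(-1)^0·(+1)^1 = +1.
v=3: a=3^1·(≡2), b=3^0·(≡1) mod 3; (2|3)=-1, (1|3)=+1; (−1)^{1·0·1}·(-1)^0·(+1)^1 = +1.
v=2: v_2(a)=4, v_2(b)=0; units ≡ 1, 3 (mod 8); ε·ε+αω+βω = 0·1+4·1+0·0 ≡ 0  ⇒  (a,b)_2 = +1.
Ram(554001, 19) = {7, 19, 23, 37}; no ℚ_7-point on the conic.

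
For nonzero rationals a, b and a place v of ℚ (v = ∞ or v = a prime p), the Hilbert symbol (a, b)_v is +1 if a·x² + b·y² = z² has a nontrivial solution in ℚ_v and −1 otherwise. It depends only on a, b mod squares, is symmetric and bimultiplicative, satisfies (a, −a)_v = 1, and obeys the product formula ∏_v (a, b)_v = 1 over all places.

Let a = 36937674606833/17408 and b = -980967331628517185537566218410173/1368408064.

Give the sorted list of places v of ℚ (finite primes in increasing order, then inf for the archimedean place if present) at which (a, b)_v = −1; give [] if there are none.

[17, 23, 29, 43]

(a, b) ≡ (2161428841, -4384237) mod (ℚ^×)²; places V = {2, 7, 11, 13, 17, 23, 29, 31, 43, ∞}.
(a,b)_13: α=1, u≡12; β=3, v≡3 (mod 13); (12|13)=+1, (3|13)=+1; sign (−1)^0·+1^3·+1^1 = +1.
(a,b)_23: α=1, u≡11; β=3, v≡21 (mod 23); (11|23)=-1, (21|23)=-1; sign (−1)^1·-1^3·-1^1 = -1.
(a,b)_2: α=-10, β=-14; u≡1, v≡3 (mod 8); ε(u)ε(v)=0·1, αω(v)=-10·1, βω(u)=-14·0; sum ≡ 0  ⇒  +1.
(a,b)_11: α=3, u≡3; β=3, v≡6 (mod 11); (3|11)=+1, (6|11)=-1; sign (−1)^1·+1^3·-1^3 = +1.
(a,b)_∞: sgn(2161428841)=+, sgn(-4384237)=−, so +1.
(a,b)_43: α=1, u≡27; β=3, v≡7 (mod 43); (27|43)=-1, (7|43)=-1; sign (−1)^1·-1^3·-1^1 = -1.
(a,b)_7: α=4, u≡6; β=12, v≡3 (mod 7); (6|7)=-1, (3|7)=-1; sign (−1)^0·-1^12·-1^4 = +1.
(a,b)_31: α=1, u≡1; β=3, v≡26 (mod 31); (1|31)=+1, (26|31)=-1; sign (−1)^1·+1^3·-1^1 = +1.
(a,b)_29: α=1, u≡16; β=2, v≡18 (mod 29); (16|29)=+1, (18|29)=-1; sign (−1)^0·+1^2·-1^1 = -1.
(a,b)_17: α=-1, u≡1; β=-4, v≡3 (mod 17); (1|17)=+1, (3|17)=-1; sign (−1)^0·+1^-4·-1^-1 = -1.
(2161428841, -4384237 / ℚ) ramifies at {17, 23, 29, 43}: a division algebra.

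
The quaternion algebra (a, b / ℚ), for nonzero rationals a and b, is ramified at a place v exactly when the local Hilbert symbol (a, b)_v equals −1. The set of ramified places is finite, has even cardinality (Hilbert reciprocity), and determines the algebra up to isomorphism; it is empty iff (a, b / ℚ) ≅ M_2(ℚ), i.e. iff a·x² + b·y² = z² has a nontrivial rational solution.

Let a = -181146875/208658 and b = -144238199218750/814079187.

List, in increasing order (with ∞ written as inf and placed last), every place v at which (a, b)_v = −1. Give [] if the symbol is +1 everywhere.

[3, 7, 13, inf]

(a, b) ≡ (-70, -2730) mod (ℚ^×)²; places V = {2, 3, 5, 7, 13, 17, 19, ∞}.
(a,b)_∞: sgn(-70)=−, sgn(-2730)=−, so -1.
(a,b)_3: α=0, u≡2; β=-3, v≡2 (mod 3); (2|3)=-1, (2|3)=-1; sign (−1)^0·-1^-3·-1^0 = -1.
(a,b)_17: α=-2, u≡1; β=-4, v≡11 (mod 17); (1|17)=+1, (11|17)=-1; sign (−1)^0·+1^-4·-1^-2 = +1.
(a,b)_13: α=2, u≡5; β=3, v≡6 (mod 13); (5|13)=-1, (6|13)=-1; sign (−1)^0·-1^3·-1^2 = -1.
(a,b)_7: α=3, u≡2; β=5, v≡1 (mod 7); (2|7)=+1, (1|7)=+1; sign (−1)^1·+1^5·+1^3 = -1.
(a,b)_5: α=5, u≡1; β=9, v≡1 (mod 5); (1|5)=+1, (1|5)=+1; sign (−1)^0·+1^9·+1^5 = +1.
(a,b)_2: α=-1, β=1; u≡5, v≡3 (mod 8); ε(u)ε(v)=0·1, αω(v)=-1·1, βω(u)=1·1; sum ≡ 0  ⇒  +1.
(a,b)_19: α=-2, u≡7; β=-2, v≡11 (mod 19); (7|19)=+1, (11|19)=+1; sign (−1)^0·+1^-2·+1^-2 = +1.
Ram(-70, -2730) = {3, 7, 13, ∞}; no ℚ_3-point on the conic.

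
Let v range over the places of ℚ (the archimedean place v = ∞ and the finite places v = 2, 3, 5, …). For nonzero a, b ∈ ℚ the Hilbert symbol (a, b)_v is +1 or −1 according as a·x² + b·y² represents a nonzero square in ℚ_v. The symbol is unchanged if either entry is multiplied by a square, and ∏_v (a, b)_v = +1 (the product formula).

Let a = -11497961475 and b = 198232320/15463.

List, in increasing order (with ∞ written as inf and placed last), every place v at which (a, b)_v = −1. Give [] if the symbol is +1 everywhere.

Mod squares: a ≡ -51, b ≡ 15015. Check v ∈ {∞, 2, 3, 5, 7, 11, 13, 17, 19, 47}.
v=3: a=3^3·(≡1), b=3^1·(≡1) mod 3; (1|3)=+1, (1|3)=+1; (−1)^{3·1·1}·(+1)^1·(+1)^3 = -1.
v=∞: -51 < 0 and 15015 > 0  ⇒  (a,b)_∞ = +1.
v=47: a=47^0·(≡38), b=47^-2·(≡13) mod 47; (38|47)=-1, (13|47)=-1; (−1)^{0·-2·23}·(-1)^-2·(-1)^0 = +1.
v=11: a=11^2·(≡4), b=11^1·(≡5) mod 11; (4|11)=+1, (5|11)=+1; (−1)^{2·1·5}·(+1)^1·(+1)^2 = +1.
v=13: a=13^2·(≡4), b=13^1·(≡5) mod 13; (4|13)=+1, (5|13)=-1; (−1)^{2·1·6}·(+1)^1·(-1)^2 = +1.
v=2: v_2(a)=0, v_2(b)=8; units ≡ 5, 7 (mod 8); ε·ε+αω+βω = 0·1+0·0+8·1 ≡ 0  ⇒  (a,b)_2 = +1.
v=7: a=7^2·(≡3), b=7^-1·(≡5) mod 7; (3|7)=-1, (5|7)=-1; (−1)^{2·-1·3}·(-1)^-1·(-1)^2 = -1.
v=19: a=19^0·(≡17), b=19^2·(≡6) mod 19; (17|19)=+1, (6|19)=+1; (−1)^{0·2·9}·(+1)^2·(+1)^0 = +1.
v=5: a=5^2·(≡1), b=5^1·(≡3) mod 5; (1|5)=+1, (3|5)=-1; (−1)^{2·1·2}·(+1)^1·(-1)^2 = +1.
v=17: a=17^1·(≡3), b=17^0·(≡8) mod 17; (3|17)=-1, (8|17)=+1; (−1)^{1·0·8}·(-1)^0·(+1)^1 = +1.
Ram(-51, 15015) = {3, 7}; no ℚ_3-point on the conic.

[3, 7]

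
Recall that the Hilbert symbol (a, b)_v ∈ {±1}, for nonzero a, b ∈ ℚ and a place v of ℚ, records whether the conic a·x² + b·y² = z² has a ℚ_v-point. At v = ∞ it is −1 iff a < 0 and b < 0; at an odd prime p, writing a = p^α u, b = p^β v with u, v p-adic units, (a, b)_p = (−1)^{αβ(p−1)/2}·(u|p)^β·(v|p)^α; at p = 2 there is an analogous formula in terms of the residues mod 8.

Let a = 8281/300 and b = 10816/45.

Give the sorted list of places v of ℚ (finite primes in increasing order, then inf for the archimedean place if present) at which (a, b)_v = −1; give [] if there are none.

[3, 5]

Mod squares: a ≡ 3, b ≡ 5. Check v ∈ {∞, 2, 3, 5, 7, 13}.
v=3: a=3^-1·(≡1), b=3^-2·(≡2) mod 3; (1|3)=+1, (2|3)=-1; (−1)^{-1·-2·1}·(+1)^-2·(-1)^-1 = -1.
v=7: a=7^2·(≡6), b=7^0·(≡5) mod 7; (6|7)=-1, (5|7)=-1; (−1)^{2·0·3}·(-1)^0·(-1)^2 = +1.
v=2: v_2(a)=-2, v_2(b)=6; units ≡ 3, 5 (mod 8); ε·ε+αω+βω = 1·0+-2·1+6·1 ≡ 0  ⇒  (a,b)_2 = +1.
v=5: a=5^-2·(≡3), b=5^-1·(≡4) mod 5; (3|5)=-1, (4|5)=+1; (−1)^{-2·-1·2}·(-1)^-1·(+1)^-2 = -1.
v=13: a=13^2·(≡10), b=13^2·(≡2) mod 13; (10|13)=+1, (2|13)=-1; (−1)^{2·2·6}·(+1)^2·(-1)^2 = +1.
v=∞: 3 > 0 and 5 > 0  ⇒  (a,b)_∞ = +1.
|Ram(3, 5)| = 2, even; anisotropic at {3, 5}.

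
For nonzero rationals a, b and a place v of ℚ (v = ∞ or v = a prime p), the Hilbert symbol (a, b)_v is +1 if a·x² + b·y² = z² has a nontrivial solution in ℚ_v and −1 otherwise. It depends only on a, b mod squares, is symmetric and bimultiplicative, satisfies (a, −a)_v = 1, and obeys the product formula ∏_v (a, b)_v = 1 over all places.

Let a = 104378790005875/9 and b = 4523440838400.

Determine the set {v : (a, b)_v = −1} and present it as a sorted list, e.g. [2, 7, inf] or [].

[2, 17, 23, 31]

Mod squares: a ≡ 88665115, b ≡ 81719. Check v ∈ {∞, 2, 3, 5, 7, 11, 17, 19, 23, 31}.
v=7: a=7^3·(≡4), b=7^0·(≡1) mod 7; (4|7)=+1, (1|7)=+1; (−1)^{3·0·3}·(+1)^0·(+1)^3 = +1.
v=∞: 88665115 > 0 and 81719 > 0  ⇒  (a,b)_∞ = +1.
v=11: a=11^1·(≡7), b=11^1·(≡9) mod 11; (7|11)=-1, (9|11)=+1; (−1)^{1·1·5}·(-1)^1·(+1)^1 = +1.
v=2: v_2(a)=0, v_2(b)=8; units ≡ 3, 7 (mod 8); ε·ε+αω+βω = 1·1+0·0+8·1 ≡ 1  ⇒  (a,b)_2 = -1.
v=17: a=17^1·(≡12), b=17^1·(≡9) mod 17; (12|17)=-1, (9|17)=+1; (−1)^{1·1·8}·(-1)^1·(+1)^1 = -1.
v=31: a=31^3·(≡11), b=31^2·(≡6) mod 31; (11|31)=-1, (6|31)=-1; (−1)^{3·2·15}·(-1)^2·(-1)^3 = -1.
v=5: a=5^3·(≡3), b=5^2·(≡1) mod 5; (3|5)=-1, (1|5)=+1; (−1)^{3·2·2}·(-1)^2·(+1)^3 = +1.
v=3: a=3^-2·(≡1), b=3^2·(≡2) mod 3; (1|3)=+1, (2|3)=-1; (−1)^{-2·2·1}·(+1)^2·(-1)^-2 = +1.
v=19: a=19^1·(≡2), b=19^1·(≡11) mod 19; (2|19)=-1, (11|19)=+1; (−1)^{1·1·9}·(-1)^1·(+1)^1 = +1.
v=23: a=23^1·(≡22), b=23^1·(≡20) mod 23; (22|23)=-1, (20|23)=-1; (−1)^{1·1·11}·(-1)^1·(-1)^1 = -1.
|Ram(88665115, 81719)| = 4, even; anisotropic at {2, 17, 23, 31}.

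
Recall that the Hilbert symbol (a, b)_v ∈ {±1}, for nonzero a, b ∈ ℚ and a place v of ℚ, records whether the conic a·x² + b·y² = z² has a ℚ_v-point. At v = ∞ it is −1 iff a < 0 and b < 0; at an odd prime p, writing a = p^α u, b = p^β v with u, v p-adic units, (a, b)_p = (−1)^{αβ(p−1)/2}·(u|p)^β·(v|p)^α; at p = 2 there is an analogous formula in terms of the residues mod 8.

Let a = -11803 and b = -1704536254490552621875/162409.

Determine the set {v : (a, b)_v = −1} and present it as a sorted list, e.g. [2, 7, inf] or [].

[5, 19, 23, 29, 37, inf]

(a, b) ≡ (-11803, -25789555) mod (ℚ^×)²; places V = {2, 5, 11, 13, 17, 19, 23, 29, 31, 37, 47, ∞}.
(a,b)_47: α=0, u≡41; β=2, v≡34 (mod 47); (41|47)=-1, (34|47)=+1; sign (−1)^0·-1^2·+1^0 = +1.
(a,b)_17: α=0, u≡12; β=2, v≡3 (mod 17); (12|17)=-1, (3|17)=-1; sign (−1)^0·-1^2·-1^0 = +1.
(a,b)_∞: sgn(-11803)=−, sgn(-25789555)=−, so -1.
(a,b)_31: α=0, u≡8; β=-2, v≡27 (mod 31); (8|31)=+1, (27|31)=-1; sign (−1)^0·+1^-2·-1^0 = +1.
(a,b)_23: α=0, u≡19; β=1, v≡10 (mod 23); (19|23)=-1, (10|23)=-1; sign (−1)^0·-1^1·-1^0 = -1.
(a,b)_2: α=0, β=0; u≡5, v≡5 (mod 8); ε(u)ε(v)=0·0, αω(v)=0·1, βω(u)=0·1; sum ≡ 0  ⇒  +1.
(a,b)_13: α=0, u≡1; β=-2, v≡9 (mod 13); (1|13)=+1, (9|13)=+1; sign (−1)^0·+1^-2·+1^0 = +1.
(a,b)_11: α=1, u≡5; β=3, v≡2 (mod 11); (5|11)=+1, (2|11)=-1; sign (−1)^1·+1^3·-1^1 = +1.
(a,b)_19: α=0, u≡15; β=1, v≡13 (mod 19); (15|19)=-1, (13|19)=-1; sign (−1)^0·-1^1·-1^0 = -1.
(a,b)_37: α=1, u≡14; β=3, v≡12 (mod 37); (14|37)=-1, (12|37)=+1; sign (−1)^0·-1^3·+1^1 = -1.
(a,b)_5: α=0, u≡2; β=5, v≡4 (mod 5); (2|5)=-1, (4|5)=+1; sign (−1)^0·-1^5·+1^0 = -1.
(a,b)_29: α=1, u≡28; β=1, v≡18 (mod 29); (28|29)=+1, (18|29)=-1; sign (−1)^0·+1^1·-1^1 = -1.
(-11803, -25789555 / ℚ) ramifies at {5, 19, 23, 29, 37, ∞}: a division algebra.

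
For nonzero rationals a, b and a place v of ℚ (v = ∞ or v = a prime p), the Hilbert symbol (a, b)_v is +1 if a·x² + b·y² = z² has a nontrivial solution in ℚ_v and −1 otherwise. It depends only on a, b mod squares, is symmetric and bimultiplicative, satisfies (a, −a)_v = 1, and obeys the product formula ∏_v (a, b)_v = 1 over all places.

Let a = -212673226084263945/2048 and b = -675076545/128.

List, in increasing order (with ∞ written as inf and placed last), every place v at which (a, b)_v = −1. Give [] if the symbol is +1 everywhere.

(a, b) ≡ (-210, -4290) mod (ℚ^×)²; places V = {2, 3, 5, 7, 11, 13, 17, ∞}.
(a,b)_∞: sgn(-210)=−, sgn(-4290)=−, so -1.
(a,b)_17: α=4, u≡5; β=2, v≡11 (mod 17); (5|17)=-1, (11|17)=-1; sign (−1)^0·-1^2·-1^4 = +1.
(a,b)_7: α=1, u≡3; β=0, v≡2 (mod 7); (3|7)=-1, (2|7)=+1; sign (−1)^0·-1^0·+1^1 = +1.
(a,b)_2: α=-11, β=-7; u≡7, v≡7 (mod 8); ε(u)ε(v)=1·1, αω(v)=-11·0, βω(u)=-7·0; sum ≡ 1  ⇒  -1.
(a,b)_11: α=6, u≡8; β=3, v≡10 (mod 11); (8|11)=-1, (10|11)=-1; sign (−1)^0·-1^3·-1^6 = -1.
(a,b)_13: α=2, u≡2; β=1, v≡5 (mod 13); (2|13)=-1, (5|13)=-1; sign (−1)^0·-1^1·-1^2 = -1.
(a,b)_3: α=5, u≡2; β=3, v≡1 (mod 3); (2|3)=-1, (1|3)=+1; sign (−1)^1·-1^3·+1^5 = +1.
(a,b)_5: α=1, u≡2; β=1, v≡2 (mod 5); (2|5)=-1, (2|5)=-1; sign (−1)^0·-1^1·-1^1 = +1.
|Ram(-210, -4290)| = 4, even; anisotropic at {2, 11, 13, ∞}.

[2, 11, 13, inf]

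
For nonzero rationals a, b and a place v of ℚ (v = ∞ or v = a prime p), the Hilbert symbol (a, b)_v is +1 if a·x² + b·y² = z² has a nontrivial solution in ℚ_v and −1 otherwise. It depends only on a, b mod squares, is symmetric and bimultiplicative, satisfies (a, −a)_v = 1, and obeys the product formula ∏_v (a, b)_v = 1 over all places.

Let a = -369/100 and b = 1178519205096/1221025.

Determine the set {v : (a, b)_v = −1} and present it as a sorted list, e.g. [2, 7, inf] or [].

[]

(a, b) ≡ (-41, 74) mod (ℚ^×)²; places V = {2, 3, 5, 13, 17, 19, 37, 41, ∞}.
(a,b)_19: α=0, u≡6; β=2, v≡9 (mod 19); (6|19)=+1, (9|19)=+1; sign (−1)^0·+1^2·+1^0 = +1.
(a,b)_3: α=2, u≡1; β=8, v≡2 (mod 3); (1|3)=+1, (2|3)=-1; sign (−1)^0·+1^8·-1^2 = +1.
(a,b)_17: α=0, u≡6; β=-2, v≡10 (mod 17); (6|17)=-1, (10|17)=-1; sign (−1)^0·-1^-2·-1^0 = +1.
(a,b)_13: α=0, u≡11; β=-2, v≡9 (mod 13); (11|13)=-1, (9|13)=+1; sign (−1)^0·-1^-2·+1^0 = +1.
(a,b)_∞: sgn(-41)=−, sgn(74)=+, so +1.
(a,b)_41: α=1, u≡20; β=2, v≡23 (mod 41); (20|41)=+1, (23|41)=+1; sign (−1)^0·+1^2·+1^1 = +1.
(a,b)_2: α=-2, β=3; u≡7, v≡5 (mod 8); ε(u)ε(v)=1·0, αω(v)=-2·1, βω(u)=3·0; sum ≡ 0  ⇒  +1.
(a,b)_5: α=-2, u≡4; β=-2, v≡1 (mod 5); (4|5)=+1, (1|5)=+1; sign (−1)^0·+1^-2·+1^-2 = +1.
(a,b)_37: α=0, u≡10; β=1, v≡5 (mod 37); (10|37)=+1, (5|37)=-1; sign (−1)^0·+1^1·-1^0 = +1.
Every local symbol is +1, so the conic -41·x² + 74·y² = z² has ℚ_v-points for all v and hence a ℚ-point; (a, b / ℚ) ≅ M_2(ℚ).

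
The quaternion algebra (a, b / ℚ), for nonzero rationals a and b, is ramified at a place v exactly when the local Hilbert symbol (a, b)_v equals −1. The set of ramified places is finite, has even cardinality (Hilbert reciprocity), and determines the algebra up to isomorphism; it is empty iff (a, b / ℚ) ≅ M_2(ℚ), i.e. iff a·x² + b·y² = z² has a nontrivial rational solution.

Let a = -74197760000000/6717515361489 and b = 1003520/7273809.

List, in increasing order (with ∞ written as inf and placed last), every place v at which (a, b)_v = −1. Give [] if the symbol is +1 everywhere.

Mod squares: a ≡ -35, b ≡ 5. Check v ∈ {∞, 2, 3, 5, 7, 13, 29, 31}.
v=13: a=13^2·(≡10), b=13^0·(≡5) mod 13; (10|13)=+1, (5|13)=-1; (−1)^{2·0·6}·(+1)^0·(-1)^2 = +1.
v=3: a=3^-2·(≡1), b=3^-2·(≡2) mod 3; (1|3)=+1, (2|3)=-1; (−1)^{-2·-2·1}·(+1)^-2·(-1)^-2 = +1.
v=2: v_2(a)=14, v_2(b)=12; units ≡ 5, 5 (mod 8); ε·ε+αω+βω = 0·0+14·1+12·1 ≡ 0  ⇒  (a,b)_2 = +1.
v=∞: -35 < 0 and 5 > 0  ⇒  (a,b)_∞ = +1.
v=7: a=7^3·(≡4), b=7^2·(≡3) mod 7; (4|7)=+1, (3|7)=-1; (−1)^{3·2·3}·(+1)^2·(-1)^3 = -1.
v=31: a=31^-6·(≡17), b=31^-2·(≡10) mod 31; (17|31)=-1, (10|31)=+1; (−1)^{-6·-2·15}·(-1)^-2·(+1)^-6 = +1.
v=5: a=5^7·(≡3), b=5^1·(≡1) mod 5; (3|5)=-1, (1|5)=+1; (−1)^{7·1·2}·(-1)^1·(+1)^7 = -1.
v=29: a=29^-2·(≡28), b=29^-2·(≡13) mod 29; (28|29)=+1, (13|29)=+1; (−1)^{-2·-2·14}·(+1)^-2·(+1)^-2 = +1.
(-35, 5 / ℚ) ramifies at {5, 7}: a division algebra.

[5, 7]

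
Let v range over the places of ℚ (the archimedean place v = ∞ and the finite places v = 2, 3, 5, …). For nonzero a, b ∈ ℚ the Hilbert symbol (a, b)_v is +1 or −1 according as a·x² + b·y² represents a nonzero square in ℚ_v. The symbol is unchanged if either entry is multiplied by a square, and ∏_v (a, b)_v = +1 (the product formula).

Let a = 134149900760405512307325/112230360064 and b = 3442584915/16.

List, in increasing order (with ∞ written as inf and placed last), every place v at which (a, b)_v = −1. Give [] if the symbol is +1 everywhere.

[5, 11]

(a, b) ≡ (13, 64515) mod (ℚ^×)²; places V = {2, 3, 5, 7, 11, 13, 17, 19, 23, 29, ∞}.
(a,b)_∞: sgn(13)=+, sgn(64515)=+, so +1.
(a,b)_11: α=8, u≡10; β=3, v≡7 (mod 11); (10|11)=-1, (7|11)=-1; sign (−1)^0·-1^3·-1^8 = -1.
(a,b)_7: α=2, u≡3; β=2, v≡6 (mod 7); (3|7)=-1, (6|7)=-1; sign (−1)^0·-1^2·-1^2 = +1.
(a,b)_3: α=2, u≡1; β=3, v≡1 (mod 3); (1|3)=+1, (1|3)=+1; sign (−1)^0·+1^3·+1^2 = +1.
(a,b)_17: α=2, u≡2; β=1, v≡8 (mod 17); (2|17)=+1, (8|17)=+1; sign (−1)^0·+1^1·+1^2 = +1.
(a,b)_29: α=-2, u≡7; β=0, v≡3 (mod 29); (7|29)=+1, (3|29)=-1; sign (−1)^0·+1^0·-1^-2 = +1.
(a,b)_5: α=2, u≡2; β=1, v≡3 (mod 5); (2|5)=-1, (3|5)=-1; sign (−1)^0·-1^1·-1^2 = -1.
(a,b)_19: α=-4, u≡18; β=0, v≡8 (mod 19); (18|19)=-1, (8|19)=-1; sign (−1)^0·-1^0·-1^-4 = +1.
(a,b)_23: α=2, u≡2; β=1, v≡10 (mod 23); (2|23)=+1, (10|23)=-1; sign (−1)^0·+1^1·-1^2 = +1.
(a,b)_13: α=5, u≡12; β=0, v≡1 (mod 13); (12|13)=+1, (1|13)=+1; sign (−1)^0·+1^0·+1^5 = +1.
(a,b)_2: α=-10, β=-4; u≡5, v≡3 (mod 8); ε(u)ε(v)=0·1, αω(v)=-10·1, βω(u)=-4·1; sum ≡ 0  ⇒  +1.
|Ram(13, 64515)| = 2, even; anisotropic at {5, 11}.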